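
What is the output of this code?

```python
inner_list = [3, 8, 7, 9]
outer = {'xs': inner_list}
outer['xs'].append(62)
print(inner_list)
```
[3, 8, 7, 9, 62]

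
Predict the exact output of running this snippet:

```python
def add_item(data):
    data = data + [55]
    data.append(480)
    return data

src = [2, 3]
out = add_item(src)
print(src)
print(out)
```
[2, 3]
[2, 3, 55, 480]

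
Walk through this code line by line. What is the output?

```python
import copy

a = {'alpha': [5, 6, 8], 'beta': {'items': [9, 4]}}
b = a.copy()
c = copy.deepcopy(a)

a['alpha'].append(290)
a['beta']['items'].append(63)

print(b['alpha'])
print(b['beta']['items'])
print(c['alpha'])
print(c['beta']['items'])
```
[5, 6, 8, 290]
[9, 4, 63]
[5, 6, 8]
[9, 4]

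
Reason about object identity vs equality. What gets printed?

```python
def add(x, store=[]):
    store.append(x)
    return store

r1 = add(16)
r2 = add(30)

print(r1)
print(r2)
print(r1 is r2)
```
[16, 30]
[16, 30]
True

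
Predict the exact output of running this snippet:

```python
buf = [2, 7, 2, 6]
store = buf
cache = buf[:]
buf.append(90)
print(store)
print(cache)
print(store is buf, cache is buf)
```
[2, 7, 2, 6, 90]
[2, 7, 2, 6]
True False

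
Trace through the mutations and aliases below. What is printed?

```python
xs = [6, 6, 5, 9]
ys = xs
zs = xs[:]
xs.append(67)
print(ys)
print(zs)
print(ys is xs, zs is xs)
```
[6, 6, 5, 9, 67]
[6, 6, 5, 9]
True False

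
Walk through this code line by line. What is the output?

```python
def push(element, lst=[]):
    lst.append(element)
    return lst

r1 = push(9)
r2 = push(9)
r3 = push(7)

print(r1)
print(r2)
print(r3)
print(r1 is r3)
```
[9, 9, 7]
[9, 9, 7]
[9, 9, 7]
True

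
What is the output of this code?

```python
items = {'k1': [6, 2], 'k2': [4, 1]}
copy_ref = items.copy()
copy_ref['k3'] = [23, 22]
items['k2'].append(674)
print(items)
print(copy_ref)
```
{'k1': [6, 2], 'k2': [4, 1, 674]}
{'k1': [6, 2], 'k2': [4, 1, 674], 'k3': [23, 22]}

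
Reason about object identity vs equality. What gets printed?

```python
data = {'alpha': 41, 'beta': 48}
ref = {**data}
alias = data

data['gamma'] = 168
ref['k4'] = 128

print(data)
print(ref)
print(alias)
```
{'alpha': 41, 'beta': 48, 'gamma': 168}
{'alpha': 41, 'beta': 48, 'k4': 128}
{'alpha': 41, 'beta': 48, 'gamma': 168}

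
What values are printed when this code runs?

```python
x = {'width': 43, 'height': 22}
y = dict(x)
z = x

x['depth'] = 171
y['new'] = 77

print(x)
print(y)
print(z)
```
{'width': 43, 'height': 22, 'depth': 171}
{'width': 43, 'height': 22, 'new': 77}
{'width': 43, 'height': 22, 'depth': 171}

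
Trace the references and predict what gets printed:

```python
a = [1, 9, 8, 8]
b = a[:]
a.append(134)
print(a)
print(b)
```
[1, 9, 8, 8, 134]
[1, 9, 8, 8]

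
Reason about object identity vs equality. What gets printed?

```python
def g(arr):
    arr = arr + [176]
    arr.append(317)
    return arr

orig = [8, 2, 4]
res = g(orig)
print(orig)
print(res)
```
[8, 2, 4]
[8, 2, 4, 176, 317]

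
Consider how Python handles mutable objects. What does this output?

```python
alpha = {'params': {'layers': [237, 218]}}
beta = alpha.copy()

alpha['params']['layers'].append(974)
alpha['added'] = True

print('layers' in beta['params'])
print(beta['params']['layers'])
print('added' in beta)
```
True
[237, 218, 974]
False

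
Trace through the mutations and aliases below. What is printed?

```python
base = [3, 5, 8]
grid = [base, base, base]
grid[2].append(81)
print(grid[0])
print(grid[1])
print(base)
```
[3, 5, 8, 81]
[3, 5, 8, 81]
[3, 5, 8, 81]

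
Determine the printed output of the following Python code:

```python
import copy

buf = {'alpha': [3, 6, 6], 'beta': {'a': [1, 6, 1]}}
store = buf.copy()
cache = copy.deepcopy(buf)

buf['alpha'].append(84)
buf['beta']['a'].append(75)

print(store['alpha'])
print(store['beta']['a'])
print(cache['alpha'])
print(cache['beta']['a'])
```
[3, 6, 6, 84]
[1, 6, 1, 75]
[3, 6, 6]
[1, 6, 1]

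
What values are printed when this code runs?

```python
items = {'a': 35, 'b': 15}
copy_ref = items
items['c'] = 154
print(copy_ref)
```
{'a': 35, 'b': 15, 'c': 154}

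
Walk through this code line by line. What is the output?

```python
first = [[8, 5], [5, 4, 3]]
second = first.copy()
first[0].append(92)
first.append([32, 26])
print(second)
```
[[8, 5, 92], [5, 4, 3]]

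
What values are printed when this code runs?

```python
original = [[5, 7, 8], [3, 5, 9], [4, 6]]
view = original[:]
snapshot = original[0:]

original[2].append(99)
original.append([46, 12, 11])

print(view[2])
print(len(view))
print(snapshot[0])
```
[4, 6, 99]
3
[5, 7, 8]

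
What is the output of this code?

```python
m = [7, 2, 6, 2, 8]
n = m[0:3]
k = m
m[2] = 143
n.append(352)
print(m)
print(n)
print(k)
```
[7, 2, 143, 2, 8]
[7, 2, 6, 352]
[7, 2, 143, 2, 8]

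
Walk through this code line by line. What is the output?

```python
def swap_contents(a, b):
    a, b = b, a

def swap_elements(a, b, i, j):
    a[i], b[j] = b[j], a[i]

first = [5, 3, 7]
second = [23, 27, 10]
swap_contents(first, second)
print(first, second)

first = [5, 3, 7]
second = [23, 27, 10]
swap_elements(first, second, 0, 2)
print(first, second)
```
[5, 3, 7] [23, 27, 10]
[10, 3, 7] [23, 27, 5]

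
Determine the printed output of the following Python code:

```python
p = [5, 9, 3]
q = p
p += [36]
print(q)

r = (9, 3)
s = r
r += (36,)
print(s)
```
[5, 9, 3, 36]
(9, 3)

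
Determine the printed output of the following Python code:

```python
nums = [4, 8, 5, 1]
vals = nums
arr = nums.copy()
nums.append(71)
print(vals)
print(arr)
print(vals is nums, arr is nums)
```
[4, 8, 5, 1, 71]
[4, 8, 5, 1]
True False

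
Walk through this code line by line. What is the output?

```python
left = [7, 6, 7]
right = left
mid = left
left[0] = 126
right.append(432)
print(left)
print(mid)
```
[126, 6, 7, 432]
[126, 6, 7, 432]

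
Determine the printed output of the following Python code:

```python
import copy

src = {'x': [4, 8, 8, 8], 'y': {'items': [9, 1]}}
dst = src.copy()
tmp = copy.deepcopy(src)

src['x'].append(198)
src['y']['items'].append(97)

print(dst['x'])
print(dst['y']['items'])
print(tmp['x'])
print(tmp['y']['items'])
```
[4, 8, 8, 8, 198]
[9, 1, 97]
[4, 8, 8, 8]
[9, 1]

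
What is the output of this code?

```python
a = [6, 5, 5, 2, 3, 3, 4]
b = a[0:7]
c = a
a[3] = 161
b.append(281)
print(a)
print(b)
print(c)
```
[6, 5, 5, 161, 3, 3, 4]
[6, 5, 5, 2, 3, 3, 4, 281]
[6, 5, 5, 161, 3, 3, 4]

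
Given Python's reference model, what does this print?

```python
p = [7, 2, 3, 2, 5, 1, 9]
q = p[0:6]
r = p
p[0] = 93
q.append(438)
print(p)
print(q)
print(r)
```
[93, 2, 3, 2, 5, 1, 9]
[7, 2, 3, 2, 5, 1, 438]
[93, 2, 3, 2, 5, 1, 9]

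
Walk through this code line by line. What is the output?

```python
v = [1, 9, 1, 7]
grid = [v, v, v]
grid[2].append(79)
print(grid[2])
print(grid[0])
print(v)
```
[1, 9, 1, 7, 79]
[1, 9, 1, 7, 79]
[1, 9, 1, 7, 79]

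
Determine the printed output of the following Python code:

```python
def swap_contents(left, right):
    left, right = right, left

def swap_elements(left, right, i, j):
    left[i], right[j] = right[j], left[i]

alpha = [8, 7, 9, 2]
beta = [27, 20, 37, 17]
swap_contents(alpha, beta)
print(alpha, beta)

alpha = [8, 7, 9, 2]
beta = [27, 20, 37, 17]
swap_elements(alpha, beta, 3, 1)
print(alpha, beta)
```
[8, 7, 9, 2] [27, 20, 37, 17]
[8, 7, 9, 20] [27, 2, 37, 17]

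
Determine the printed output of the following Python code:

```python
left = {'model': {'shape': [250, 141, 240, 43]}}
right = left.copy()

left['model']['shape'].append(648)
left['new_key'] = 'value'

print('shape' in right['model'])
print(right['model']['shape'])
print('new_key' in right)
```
True
[250, 141, 240, 43, 648]
False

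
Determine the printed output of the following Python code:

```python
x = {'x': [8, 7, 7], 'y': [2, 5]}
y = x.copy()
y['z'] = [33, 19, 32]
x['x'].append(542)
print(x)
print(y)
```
{'x': [8, 7, 7, 542], 'y': [2, 5]}
{'x': [8, 7, 7, 542], 'y': [2, 5], 'z': [33, 19, 32]}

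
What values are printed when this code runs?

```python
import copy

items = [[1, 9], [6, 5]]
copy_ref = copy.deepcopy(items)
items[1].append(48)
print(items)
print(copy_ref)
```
[[1, 9], [6, 5, 48]]
[[1, 9], [6, 5]]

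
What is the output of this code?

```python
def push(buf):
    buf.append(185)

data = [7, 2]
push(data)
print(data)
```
[7, 2, 185]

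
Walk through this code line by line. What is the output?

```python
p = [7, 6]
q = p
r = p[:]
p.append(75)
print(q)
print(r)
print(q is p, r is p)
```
[7, 6, 75]
[7, 6]
True False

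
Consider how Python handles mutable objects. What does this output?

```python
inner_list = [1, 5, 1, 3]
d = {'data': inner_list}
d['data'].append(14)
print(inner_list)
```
[1, 5, 1, 3, 14]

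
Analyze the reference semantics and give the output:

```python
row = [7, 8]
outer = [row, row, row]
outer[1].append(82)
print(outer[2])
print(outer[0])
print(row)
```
[7, 8, 82]
[7, 8, 82]
[7, 8, 82]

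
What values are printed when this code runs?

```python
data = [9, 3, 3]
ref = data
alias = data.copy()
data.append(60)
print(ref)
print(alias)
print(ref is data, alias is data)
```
[9, 3, 3, 60]
[9, 3, 3]
True False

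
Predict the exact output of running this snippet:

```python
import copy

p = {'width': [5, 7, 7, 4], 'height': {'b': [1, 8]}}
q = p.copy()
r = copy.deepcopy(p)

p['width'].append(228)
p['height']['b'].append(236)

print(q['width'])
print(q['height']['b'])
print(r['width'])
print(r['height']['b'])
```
[5, 7, 7, 4, 228]
[1, 8, 236]
[5, 7, 7, 4]
[1, 8]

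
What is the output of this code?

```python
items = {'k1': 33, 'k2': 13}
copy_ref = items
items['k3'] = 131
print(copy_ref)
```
{'k1': 33, 'k2': 13, 'k3': 131}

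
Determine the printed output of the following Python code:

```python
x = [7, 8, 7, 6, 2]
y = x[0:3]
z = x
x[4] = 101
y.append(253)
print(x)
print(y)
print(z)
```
[7, 8, 7, 6, 101]
[7, 8, 7, 253]
[7, 8, 7, 6, 101]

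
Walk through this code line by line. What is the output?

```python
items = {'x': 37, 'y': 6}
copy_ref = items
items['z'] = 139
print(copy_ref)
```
{'x': 37, 'y': 6, 'z': 139}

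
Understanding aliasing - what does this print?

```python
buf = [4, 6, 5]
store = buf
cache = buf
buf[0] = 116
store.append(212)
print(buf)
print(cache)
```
[116, 6, 5, 212]
[116, 6, 5, 212]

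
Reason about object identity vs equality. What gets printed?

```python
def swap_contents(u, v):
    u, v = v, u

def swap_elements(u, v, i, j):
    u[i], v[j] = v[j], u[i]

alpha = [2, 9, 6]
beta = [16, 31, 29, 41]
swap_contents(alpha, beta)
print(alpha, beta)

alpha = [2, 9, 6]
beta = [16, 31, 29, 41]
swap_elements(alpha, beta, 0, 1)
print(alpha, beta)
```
[2, 9, 6] [16, 31, 29, 41]
[31, 9, 6] [16, 2, 29, 41]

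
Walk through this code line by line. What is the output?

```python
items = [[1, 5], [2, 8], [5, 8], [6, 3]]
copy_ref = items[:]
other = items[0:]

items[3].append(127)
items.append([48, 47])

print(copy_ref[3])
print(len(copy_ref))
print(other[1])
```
[6, 3, 127]
4
[2, 8]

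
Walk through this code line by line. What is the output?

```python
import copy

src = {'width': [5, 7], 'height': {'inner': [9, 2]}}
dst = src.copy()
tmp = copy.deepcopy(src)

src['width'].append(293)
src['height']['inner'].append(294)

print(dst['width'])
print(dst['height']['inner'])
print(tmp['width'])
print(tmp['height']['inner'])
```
[5, 7, 293]
[9, 2, 294]
[5, 7]
[9, 2]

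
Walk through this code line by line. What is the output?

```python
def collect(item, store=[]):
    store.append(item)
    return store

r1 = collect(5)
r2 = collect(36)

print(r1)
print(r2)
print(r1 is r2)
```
[5, 36]
[5, 36]
True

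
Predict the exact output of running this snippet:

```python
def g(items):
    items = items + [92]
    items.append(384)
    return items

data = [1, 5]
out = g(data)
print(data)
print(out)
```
[1, 5]
[1, 5, 92, 384]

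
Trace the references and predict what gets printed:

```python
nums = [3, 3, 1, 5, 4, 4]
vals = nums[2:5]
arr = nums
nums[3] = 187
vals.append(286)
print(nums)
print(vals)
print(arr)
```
[3, 3, 1, 187, 4, 4]
[1, 5, 4, 286]
[3, 3, 1, 187, 4, 4]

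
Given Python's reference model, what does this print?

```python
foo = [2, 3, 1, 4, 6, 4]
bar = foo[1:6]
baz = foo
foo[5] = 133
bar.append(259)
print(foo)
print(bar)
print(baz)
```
[2, 3, 1, 4, 6, 133]
[3, 1, 4, 6, 4, 259]
[2, 3, 1, 4, 6, 133]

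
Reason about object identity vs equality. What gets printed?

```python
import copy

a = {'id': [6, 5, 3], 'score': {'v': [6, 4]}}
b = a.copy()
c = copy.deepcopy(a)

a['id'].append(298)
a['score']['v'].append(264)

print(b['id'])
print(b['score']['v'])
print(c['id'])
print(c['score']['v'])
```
[6, 5, 3, 298]
[6, 4, 264]
[6, 5, 3]
[6, 4]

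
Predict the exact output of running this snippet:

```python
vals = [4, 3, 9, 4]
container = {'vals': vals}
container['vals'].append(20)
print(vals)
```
[4, 3, 9, 4, 20]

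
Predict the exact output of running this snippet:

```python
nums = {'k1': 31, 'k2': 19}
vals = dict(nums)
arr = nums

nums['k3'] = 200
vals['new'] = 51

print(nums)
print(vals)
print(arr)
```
{'k1': 31, 'k2': 19, 'k3': 200}
{'k1': 31, 'k2': 19, 'new': 51}
{'k1': 31, 'k2': 19, 'k3': 200}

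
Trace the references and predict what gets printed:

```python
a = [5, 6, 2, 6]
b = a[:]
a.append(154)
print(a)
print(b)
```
[5, 6, 2, 6, 154]
[5, 6, 2, 6]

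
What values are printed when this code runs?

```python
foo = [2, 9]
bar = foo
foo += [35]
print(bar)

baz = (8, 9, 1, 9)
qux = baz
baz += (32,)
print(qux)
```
[2, 9, 35]
(8, 9, 1, 9)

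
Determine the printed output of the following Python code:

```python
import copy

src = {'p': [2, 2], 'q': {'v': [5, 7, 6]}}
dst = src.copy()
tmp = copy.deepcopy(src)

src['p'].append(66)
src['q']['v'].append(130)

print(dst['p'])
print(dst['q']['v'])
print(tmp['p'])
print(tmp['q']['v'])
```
[2, 2, 66]
[5, 7, 6, 130]
[2, 2]
[5, 7, 6]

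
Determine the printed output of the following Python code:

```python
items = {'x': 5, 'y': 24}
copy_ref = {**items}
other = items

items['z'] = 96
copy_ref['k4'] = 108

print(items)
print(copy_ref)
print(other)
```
{'x': 5, 'y': 24, 'z': 96}
{'x': 5, 'y': 24, 'k4': 108}
{'x': 5, 'y': 24, 'z': 96}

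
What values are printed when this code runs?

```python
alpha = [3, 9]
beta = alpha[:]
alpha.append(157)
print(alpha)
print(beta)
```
[3, 9, 157]
[3, 9]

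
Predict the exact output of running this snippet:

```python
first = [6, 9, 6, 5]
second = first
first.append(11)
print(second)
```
[6, 9, 6, 5, 11]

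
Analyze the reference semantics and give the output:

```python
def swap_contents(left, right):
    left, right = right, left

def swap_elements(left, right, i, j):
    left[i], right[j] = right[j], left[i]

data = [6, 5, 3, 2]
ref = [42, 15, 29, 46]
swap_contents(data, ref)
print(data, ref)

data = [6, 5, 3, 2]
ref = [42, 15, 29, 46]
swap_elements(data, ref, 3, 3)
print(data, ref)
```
[6, 5, 3, 2] [42, 15, 29, 46]
[6, 5, 3, 46] [42, 15, 29, 2]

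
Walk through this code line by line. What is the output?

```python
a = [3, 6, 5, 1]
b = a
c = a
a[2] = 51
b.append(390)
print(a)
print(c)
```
[3, 6, 51, 1, 390]
[3, 6, 51, 1, 390]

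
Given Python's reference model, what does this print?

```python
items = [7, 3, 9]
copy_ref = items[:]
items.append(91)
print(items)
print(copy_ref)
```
[7, 3, 9, 91]
[7, 3, 9]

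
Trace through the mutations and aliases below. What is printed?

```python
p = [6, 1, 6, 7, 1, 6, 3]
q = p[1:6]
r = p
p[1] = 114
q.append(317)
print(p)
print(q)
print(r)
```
[6, 114, 6, 7, 1, 6, 3]
[1, 6, 7, 1, 6, 317]
[6, 114, 6, 7, 1, 6, 3]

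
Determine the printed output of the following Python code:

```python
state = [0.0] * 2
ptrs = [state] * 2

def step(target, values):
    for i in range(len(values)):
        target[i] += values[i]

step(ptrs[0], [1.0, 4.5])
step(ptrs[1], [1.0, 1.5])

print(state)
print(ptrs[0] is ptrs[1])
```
[2.0, 6.0]
True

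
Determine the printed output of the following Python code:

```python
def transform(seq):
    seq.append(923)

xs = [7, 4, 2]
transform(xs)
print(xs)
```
[7, 4, 2, 923]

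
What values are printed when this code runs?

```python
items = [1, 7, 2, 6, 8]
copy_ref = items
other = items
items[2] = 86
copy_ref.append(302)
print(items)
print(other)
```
[1, 7, 86, 6, 8, 302]
[1, 7, 86, 6, 8, 302]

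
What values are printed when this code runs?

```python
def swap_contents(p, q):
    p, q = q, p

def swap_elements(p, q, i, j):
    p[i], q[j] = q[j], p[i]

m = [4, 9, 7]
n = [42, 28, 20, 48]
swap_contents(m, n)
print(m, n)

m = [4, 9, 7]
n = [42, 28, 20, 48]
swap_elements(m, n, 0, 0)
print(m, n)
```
[4, 9, 7] [42, 28, 20, 48]
[42, 9, 7] [4, 28, 20, 48]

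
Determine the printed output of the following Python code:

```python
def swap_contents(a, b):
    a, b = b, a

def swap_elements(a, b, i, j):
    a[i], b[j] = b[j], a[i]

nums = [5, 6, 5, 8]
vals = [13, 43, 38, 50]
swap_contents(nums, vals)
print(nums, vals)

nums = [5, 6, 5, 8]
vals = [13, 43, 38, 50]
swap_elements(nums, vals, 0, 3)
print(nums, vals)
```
[5, 6, 5, 8] [13, 43, 38, 50]
[50, 6, 5, 8] [13, 43, 38, 5]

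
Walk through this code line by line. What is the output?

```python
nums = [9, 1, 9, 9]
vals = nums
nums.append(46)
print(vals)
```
[9, 1, 9, 9, 46]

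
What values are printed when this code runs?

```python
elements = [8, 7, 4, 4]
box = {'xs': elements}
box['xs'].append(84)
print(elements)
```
[8, 7, 4, 4, 84]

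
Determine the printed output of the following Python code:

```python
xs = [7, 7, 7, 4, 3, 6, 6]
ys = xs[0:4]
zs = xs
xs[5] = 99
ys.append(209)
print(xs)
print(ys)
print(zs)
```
[7, 7, 7, 4, 3, 99, 6]
[7, 7, 7, 4, 209]
[7, 7, 7, 4, 3, 99, 6]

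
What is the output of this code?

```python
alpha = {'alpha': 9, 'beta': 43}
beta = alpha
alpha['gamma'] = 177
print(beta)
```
{'alpha': 9, 'beta': 43, 'gamma': 177}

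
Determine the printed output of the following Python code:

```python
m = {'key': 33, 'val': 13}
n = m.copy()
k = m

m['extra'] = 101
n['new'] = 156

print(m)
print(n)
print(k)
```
{'key': 33, 'val': 13, 'extra': 101}
{'key': 33, 'val': 13, 'new': 156}
{'key': 33, 'val': 13, 'extra': 101}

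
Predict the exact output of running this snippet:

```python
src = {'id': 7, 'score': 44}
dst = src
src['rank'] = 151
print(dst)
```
{'id': 7, 'score': 44, 'rank': 151}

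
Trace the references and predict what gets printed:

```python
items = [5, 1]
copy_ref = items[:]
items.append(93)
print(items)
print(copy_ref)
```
[5, 1, 93]
[5, 1]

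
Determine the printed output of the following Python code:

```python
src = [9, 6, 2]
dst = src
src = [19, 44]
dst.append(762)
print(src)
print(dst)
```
[19, 44]
[9, 6, 2, 762]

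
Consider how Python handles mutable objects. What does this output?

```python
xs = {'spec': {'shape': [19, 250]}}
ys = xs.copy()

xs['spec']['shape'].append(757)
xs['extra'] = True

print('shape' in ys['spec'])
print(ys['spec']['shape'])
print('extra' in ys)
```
True
[19, 250, 757]
False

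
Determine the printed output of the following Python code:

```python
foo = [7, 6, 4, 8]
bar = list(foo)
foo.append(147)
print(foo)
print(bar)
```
[7, 6, 4, 8, 147]
[7, 6, 4, 8]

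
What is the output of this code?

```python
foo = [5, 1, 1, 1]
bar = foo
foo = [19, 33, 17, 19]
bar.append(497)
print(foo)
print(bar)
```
[19, 33, 17, 19]
[5, 1, 1, 1, 497]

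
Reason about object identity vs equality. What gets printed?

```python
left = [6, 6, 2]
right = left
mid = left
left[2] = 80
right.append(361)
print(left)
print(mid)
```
[6, 6, 80, 361]
[6, 6, 80, 361]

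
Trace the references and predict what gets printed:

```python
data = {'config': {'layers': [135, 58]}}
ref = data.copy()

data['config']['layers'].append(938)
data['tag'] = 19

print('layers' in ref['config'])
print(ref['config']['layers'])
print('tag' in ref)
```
True
[135, 58, 938]
False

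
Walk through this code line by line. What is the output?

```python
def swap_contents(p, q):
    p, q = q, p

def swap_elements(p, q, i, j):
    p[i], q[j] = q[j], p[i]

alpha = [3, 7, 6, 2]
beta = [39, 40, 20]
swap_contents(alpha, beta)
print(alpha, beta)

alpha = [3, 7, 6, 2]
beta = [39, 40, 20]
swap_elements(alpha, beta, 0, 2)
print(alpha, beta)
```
[3, 7, 6, 2] [39, 40, 20]
[20, 7, 6, 2] [39, 40, 3]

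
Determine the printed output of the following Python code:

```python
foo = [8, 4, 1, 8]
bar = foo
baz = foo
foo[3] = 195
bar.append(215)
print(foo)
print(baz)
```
[8, 4, 1, 195, 215]
[8, 4, 1, 195, 215]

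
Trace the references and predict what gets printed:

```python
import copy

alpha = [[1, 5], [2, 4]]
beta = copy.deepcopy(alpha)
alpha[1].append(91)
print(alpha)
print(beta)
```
[[1, 5], [2, 4, 91]]
[[1, 5], [2, 4]]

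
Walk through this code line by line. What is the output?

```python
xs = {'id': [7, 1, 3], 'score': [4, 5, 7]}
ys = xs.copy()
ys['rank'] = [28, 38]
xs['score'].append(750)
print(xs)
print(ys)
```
{'id': [7, 1, 3], 'score': [4, 5, 7, 750]}
{'id': [7, 1, 3], 'score': [4, 5, 7, 750], 'rank': [28, 38]}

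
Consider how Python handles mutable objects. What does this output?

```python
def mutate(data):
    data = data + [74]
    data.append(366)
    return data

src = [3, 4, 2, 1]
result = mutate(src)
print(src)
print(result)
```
[3, 4, 2, 1]
[3, 4, 2, 1, 74, 366]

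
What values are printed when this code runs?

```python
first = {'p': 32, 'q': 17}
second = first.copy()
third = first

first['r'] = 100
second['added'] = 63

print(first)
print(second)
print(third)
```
{'p': 32, 'q': 17, 'r': 100}
{'p': 32, 'q': 17, 'added': 63}
{'p': 32, 'q': 17, 'r': 100}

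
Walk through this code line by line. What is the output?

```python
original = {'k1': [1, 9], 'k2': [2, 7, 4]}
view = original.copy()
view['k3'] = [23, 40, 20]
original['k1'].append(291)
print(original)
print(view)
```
{'k1': [1, 9, 291], 'k2': [2, 7, 4]}
{'k1': [1, 9, 291], 'k2': [2, 7, 4], 'k3': [23, 40, 20]}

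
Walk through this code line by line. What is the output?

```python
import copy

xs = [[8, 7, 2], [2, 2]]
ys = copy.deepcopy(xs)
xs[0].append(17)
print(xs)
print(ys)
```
[[8, 7, 2, 17], [2, 2]]
[[8, 7, 2], [2, 2]]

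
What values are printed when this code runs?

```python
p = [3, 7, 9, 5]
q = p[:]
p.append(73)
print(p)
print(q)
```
[3, 7, 9, 5, 73]
[3, 7, 9, 5]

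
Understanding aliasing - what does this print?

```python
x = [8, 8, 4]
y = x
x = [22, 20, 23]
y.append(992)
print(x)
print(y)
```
[22, 20, 23]
[8, 8, 4, 992]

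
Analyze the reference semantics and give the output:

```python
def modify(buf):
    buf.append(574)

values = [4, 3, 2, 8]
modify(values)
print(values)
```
[4, 3, 2, 8, 574]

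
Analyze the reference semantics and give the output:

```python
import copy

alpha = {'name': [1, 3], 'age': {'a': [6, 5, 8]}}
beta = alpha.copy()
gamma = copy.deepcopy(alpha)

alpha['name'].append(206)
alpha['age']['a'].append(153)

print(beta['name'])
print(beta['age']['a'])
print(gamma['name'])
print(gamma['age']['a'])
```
[1, 3, 206]
[6, 5, 8, 153]
[1, 3]
[6, 5, 8]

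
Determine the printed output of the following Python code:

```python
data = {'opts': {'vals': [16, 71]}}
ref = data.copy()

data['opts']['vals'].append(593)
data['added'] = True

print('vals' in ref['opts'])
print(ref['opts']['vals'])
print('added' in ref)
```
True
[16, 71, 593]
False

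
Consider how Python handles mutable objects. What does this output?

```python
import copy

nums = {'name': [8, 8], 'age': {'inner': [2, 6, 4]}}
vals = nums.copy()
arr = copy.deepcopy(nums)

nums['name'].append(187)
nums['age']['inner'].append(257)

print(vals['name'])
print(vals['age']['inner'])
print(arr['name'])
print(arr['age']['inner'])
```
[8, 8, 187]
[2, 6, 4, 257]
[8, 8]
[2, 6, 4]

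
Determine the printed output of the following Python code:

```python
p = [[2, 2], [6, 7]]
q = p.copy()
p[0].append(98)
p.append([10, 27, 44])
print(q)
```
[[2, 2, 98], [6, 7]]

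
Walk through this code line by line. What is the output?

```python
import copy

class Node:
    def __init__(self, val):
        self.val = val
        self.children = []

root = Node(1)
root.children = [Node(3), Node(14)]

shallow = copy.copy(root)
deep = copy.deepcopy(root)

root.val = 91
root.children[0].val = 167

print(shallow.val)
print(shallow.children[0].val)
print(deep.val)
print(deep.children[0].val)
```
1
167
1
3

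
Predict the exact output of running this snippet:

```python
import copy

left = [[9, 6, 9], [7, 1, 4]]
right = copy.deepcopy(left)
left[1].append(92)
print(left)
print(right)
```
[[9, 6, 9], [7, 1, 4, 92]]
[[9, 6, 9], [7, 1, 4]]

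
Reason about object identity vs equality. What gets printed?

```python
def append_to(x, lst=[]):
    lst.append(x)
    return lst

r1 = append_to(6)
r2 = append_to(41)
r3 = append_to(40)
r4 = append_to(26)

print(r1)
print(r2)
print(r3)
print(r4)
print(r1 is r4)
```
[6, 41, 40, 26]
[6, 41, 40, 26]
[6, 41, 40, 26]
[6, 41, 40, 26]
True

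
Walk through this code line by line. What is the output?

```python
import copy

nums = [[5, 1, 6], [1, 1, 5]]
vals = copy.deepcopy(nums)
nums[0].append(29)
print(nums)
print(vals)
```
[[5, 1, 6, 29], [1, 1, 5]]
[[5, 1, 6], [1, 1, 5]]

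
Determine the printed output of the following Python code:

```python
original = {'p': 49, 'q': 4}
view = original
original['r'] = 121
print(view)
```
{'p': 49, 'q': 4, 'r': 121}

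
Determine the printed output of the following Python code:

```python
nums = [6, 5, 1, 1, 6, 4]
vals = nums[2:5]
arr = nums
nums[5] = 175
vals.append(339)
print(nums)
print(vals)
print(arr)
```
[6, 5, 1, 1, 6, 175]
[1, 1, 6, 339]
[6, 5, 1, 1, 6, 175]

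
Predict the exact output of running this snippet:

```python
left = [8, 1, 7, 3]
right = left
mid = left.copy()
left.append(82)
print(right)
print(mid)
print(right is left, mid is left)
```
[8, 1, 7, 3, 82]
[8, 1, 7, 3]
True False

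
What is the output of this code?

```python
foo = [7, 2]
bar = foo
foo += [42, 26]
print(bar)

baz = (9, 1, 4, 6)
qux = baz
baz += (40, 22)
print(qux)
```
[7, 2, 42, 26]
(9, 1, 4, 6)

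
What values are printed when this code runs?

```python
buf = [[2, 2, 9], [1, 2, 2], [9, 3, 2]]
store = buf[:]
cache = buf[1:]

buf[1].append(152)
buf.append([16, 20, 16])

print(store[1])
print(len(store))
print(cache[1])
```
[1, 2, 2, 152]
3
[9, 3, 2]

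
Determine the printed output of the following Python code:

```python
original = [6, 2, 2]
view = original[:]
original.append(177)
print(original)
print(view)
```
[6, 2, 2, 177]
[6, 2, 2]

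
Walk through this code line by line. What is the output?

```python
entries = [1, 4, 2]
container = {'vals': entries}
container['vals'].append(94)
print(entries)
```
[1, 4, 2, 94]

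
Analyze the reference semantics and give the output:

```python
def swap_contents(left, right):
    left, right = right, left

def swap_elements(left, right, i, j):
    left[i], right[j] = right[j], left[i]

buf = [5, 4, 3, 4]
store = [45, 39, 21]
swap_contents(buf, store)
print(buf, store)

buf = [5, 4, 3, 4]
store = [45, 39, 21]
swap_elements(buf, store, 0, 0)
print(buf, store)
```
[5, 4, 3, 4] [45, 39, 21]
[45, 4, 3, 4] [5, 39, 21]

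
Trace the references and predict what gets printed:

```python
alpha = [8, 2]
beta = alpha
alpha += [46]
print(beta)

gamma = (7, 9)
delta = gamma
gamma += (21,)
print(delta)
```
[8, 2, 46]
(7, 9)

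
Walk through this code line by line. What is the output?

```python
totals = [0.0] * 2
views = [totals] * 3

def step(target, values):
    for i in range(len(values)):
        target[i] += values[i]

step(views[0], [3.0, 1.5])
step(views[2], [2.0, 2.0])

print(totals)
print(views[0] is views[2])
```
[5.0, 3.5]
True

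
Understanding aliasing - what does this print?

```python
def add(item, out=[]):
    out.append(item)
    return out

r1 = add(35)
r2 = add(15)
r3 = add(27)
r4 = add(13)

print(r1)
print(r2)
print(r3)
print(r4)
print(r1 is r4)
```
[35, 15, 27, 13]
[35, 15, 27, 13]
[35, 15, 27, 13]
[35, 15, 27, 13]
True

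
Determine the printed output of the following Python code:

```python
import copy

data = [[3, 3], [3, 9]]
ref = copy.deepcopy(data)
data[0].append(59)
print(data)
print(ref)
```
[[3, 3, 59], [3, 9]]
[[3, 3], [3, 9]]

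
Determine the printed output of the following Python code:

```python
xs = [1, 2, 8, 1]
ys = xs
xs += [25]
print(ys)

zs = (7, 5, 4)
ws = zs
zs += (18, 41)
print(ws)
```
[1, 2, 8, 1, 25]
(7, 5, 4)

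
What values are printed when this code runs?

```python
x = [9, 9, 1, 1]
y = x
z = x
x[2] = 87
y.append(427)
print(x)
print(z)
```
[9, 9, 87, 1, 427]
[9, 9, 87, 1, 427]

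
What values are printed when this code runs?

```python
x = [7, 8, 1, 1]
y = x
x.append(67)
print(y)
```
[7, 8, 1, 1, 67]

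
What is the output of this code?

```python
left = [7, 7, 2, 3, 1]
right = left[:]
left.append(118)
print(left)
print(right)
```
[7, 7, 2, 3, 1, 118]
[7, 7, 2, 3, 1]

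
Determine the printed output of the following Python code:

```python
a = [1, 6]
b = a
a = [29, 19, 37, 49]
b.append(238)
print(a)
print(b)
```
[29, 19, 37, 49]
[1, 6, 238]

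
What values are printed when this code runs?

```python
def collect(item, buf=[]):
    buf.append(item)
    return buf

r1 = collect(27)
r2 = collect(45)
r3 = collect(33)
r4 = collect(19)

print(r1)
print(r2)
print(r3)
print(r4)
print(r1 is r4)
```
[27, 45, 33, 19]
[27, 45, 33, 19]
[27, 45, 33, 19]
[27, 45, 33, 19]
True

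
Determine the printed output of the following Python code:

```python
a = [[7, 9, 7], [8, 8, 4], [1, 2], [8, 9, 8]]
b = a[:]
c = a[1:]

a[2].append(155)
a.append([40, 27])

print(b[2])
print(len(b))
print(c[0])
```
[1, 2, 155]
4
[8, 8, 4]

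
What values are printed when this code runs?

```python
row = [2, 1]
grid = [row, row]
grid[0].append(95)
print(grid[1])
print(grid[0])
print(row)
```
[2, 1, 95]
[2, 1, 95]
[2, 1, 95]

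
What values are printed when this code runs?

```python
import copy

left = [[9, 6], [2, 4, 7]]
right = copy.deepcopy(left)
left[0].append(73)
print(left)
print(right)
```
[[9, 6, 73], [2, 4, 7]]
[[9, 6], [2, 4, 7]]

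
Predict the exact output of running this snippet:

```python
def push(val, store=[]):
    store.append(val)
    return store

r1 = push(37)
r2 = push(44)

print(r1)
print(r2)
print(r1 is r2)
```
[37, 44]
[37, 44]
True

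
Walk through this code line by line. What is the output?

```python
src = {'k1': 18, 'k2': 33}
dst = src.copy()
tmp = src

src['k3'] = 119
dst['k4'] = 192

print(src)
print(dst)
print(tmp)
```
{'k1': 18, 'k2': 33, 'k3': 119}
{'k1': 18, 'k2': 33, 'k4': 192}
{'k1': 18, 'k2': 33, 'k3': 119}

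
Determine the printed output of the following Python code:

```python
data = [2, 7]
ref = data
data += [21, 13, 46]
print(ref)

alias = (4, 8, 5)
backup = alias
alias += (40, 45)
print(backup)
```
[2, 7, 21, 13, 46]
(4, 8, 5)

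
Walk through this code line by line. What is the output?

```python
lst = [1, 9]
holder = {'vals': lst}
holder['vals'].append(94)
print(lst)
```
[1, 9, 94]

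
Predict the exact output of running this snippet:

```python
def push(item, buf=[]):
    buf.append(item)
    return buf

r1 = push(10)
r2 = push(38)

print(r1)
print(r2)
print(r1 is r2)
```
[10, 38]
[10, 38]
True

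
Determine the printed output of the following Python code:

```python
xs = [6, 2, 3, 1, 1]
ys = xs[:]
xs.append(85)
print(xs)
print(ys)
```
[6, 2, 3, 1, 1, 85]
[6, 2, 3, 1, 1]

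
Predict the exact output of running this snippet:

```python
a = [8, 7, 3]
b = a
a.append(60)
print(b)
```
[8, 7, 3, 60]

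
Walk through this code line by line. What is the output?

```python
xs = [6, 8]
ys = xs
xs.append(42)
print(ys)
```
[6, 8, 42]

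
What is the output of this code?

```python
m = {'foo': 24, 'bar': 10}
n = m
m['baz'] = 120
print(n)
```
{'foo': 24, 'bar': 10, 'baz': 120}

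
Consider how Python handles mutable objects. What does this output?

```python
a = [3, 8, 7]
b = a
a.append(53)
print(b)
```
[3, 8, 7, 53]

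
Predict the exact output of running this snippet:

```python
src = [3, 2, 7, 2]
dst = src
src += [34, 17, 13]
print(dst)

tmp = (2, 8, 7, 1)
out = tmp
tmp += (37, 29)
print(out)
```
[3, 2, 7, 2, 34, 17, 13]
(2, 8, 7, 1)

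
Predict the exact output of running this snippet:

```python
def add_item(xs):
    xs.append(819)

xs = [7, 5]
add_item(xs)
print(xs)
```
[7, 5, 819]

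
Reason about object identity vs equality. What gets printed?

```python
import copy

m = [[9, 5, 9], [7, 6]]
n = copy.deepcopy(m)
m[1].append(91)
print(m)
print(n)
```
[[9, 5, 9], [7, 6, 91]]
[[9, 5, 9], [7, 6]]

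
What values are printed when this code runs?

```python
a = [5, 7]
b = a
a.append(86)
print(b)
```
[5, 7, 86]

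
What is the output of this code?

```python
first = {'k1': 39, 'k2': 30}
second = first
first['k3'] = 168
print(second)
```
{'k1': 39, 'k2': 30, 'k3': 168}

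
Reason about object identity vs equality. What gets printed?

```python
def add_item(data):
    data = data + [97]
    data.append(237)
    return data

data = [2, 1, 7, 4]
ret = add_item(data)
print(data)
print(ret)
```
[2, 1, 7, 4]
[2, 1, 7, 4, 97, 237]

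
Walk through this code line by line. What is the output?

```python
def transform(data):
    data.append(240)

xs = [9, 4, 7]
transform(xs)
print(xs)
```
[9, 4, 7, 240]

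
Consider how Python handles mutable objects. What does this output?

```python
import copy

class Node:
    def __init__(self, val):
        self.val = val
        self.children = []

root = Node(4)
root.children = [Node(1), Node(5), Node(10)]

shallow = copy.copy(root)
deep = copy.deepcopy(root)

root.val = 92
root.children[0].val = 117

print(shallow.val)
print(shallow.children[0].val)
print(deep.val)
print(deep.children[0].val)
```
4
117
4
1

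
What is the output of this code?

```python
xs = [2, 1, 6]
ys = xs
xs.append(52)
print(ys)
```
[2, 1, 6, 52]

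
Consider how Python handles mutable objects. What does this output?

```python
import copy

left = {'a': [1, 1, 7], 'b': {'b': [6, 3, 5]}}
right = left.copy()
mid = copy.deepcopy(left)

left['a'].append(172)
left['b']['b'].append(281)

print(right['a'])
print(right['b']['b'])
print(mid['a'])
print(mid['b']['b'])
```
[1, 1, 7, 172]
[6, 3, 5, 281]
[1, 1, 7]
[6, 3, 5]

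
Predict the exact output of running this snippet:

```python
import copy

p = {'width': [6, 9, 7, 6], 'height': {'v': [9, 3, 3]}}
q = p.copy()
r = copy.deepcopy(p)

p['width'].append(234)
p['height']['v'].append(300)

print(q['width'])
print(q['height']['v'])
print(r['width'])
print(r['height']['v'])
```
[6, 9, 7, 6, 234]
[9, 3, 3, 300]
[6, 9, 7, 6]
[9, 3, 3]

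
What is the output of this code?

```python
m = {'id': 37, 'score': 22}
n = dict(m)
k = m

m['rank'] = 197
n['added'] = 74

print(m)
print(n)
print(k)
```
{'id': 37, 'score': 22, 'rank': 197}
{'id': 37, 'score': 22, 'added': 74}
{'id': 37, 'score': 22, 'rank': 197}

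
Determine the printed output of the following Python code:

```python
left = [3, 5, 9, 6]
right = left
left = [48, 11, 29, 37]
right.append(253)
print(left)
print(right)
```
[48, 11, 29, 37]
[3, 5, 9, 6, 253]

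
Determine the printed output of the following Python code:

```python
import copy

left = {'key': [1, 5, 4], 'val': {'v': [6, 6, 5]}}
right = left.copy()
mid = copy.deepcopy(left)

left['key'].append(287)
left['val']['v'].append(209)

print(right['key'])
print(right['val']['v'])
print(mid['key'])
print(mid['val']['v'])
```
[1, 5, 4, 287]
[6, 6, 5, 209]
[1, 5, 4]
[6, 6, 5]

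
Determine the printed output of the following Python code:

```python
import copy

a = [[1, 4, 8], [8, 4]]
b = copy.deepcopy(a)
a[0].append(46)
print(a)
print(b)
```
[[1, 4, 8, 46], [8, 4]]
[[1, 4, 8], [8, 4]]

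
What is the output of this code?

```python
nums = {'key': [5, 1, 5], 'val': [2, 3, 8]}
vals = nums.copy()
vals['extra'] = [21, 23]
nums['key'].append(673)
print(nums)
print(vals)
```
{'key': [5, 1, 5, 673], 'val': [2, 3, 8]}
{'key': [5, 1, 5, 673], 'val': [2, 3, 8], 'extra': [21, 23]}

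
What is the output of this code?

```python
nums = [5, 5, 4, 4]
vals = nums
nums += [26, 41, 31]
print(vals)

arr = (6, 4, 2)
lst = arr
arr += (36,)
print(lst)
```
[5, 5, 4, 4, 26, 41, 31]
(6, 4, 2)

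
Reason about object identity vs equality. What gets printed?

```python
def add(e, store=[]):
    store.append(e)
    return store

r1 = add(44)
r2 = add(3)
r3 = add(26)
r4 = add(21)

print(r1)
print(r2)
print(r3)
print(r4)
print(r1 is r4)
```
[44, 3, 26, 21]
[44, 3, 26, 21]
[44, 3, 26, 21]
[44, 3, 26, 21]
True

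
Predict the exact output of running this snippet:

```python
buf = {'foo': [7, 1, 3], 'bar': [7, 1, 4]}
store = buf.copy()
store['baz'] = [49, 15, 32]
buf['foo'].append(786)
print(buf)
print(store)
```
{'foo': [7, 1, 3, 786], 'bar': [7, 1, 4]}
{'foo': [7, 1, 3, 786], 'bar': [7, 1, 4], 'baz': [49, 15, 32]}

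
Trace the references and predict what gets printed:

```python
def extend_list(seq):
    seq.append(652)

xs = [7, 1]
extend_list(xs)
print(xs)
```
[7, 1, 652]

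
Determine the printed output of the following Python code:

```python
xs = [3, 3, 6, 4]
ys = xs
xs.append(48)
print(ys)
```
[3, 3, 6, 4, 48]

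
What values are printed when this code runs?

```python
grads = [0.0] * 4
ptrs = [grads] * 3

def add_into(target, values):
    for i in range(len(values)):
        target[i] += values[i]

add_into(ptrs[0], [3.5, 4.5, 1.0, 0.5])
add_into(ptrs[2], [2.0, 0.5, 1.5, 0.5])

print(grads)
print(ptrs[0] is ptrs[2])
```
[5.5, 5.0, 2.5, 1.0]
True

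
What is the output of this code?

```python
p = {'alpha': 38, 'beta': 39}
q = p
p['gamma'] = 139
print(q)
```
{'alpha': 38, 'beta': 39, 'gamma': 139}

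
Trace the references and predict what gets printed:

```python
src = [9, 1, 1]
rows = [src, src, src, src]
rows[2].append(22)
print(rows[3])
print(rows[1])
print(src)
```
[9, 1, 1, 22]
[9, 1, 1, 22]
[9, 1, 1, 22]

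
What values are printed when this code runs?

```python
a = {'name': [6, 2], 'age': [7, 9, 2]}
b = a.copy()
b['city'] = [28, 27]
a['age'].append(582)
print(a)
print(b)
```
{'name': [6, 2], 'age': [7, 9, 2, 582]}
{'name': [6, 2], 'age': [7, 9, 2, 582], 'city': [28, 27]}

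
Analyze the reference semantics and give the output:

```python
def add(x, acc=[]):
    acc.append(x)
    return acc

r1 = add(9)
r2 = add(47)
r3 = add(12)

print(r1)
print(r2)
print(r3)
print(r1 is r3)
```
[9, 47, 12]
[9, 47, 12]
[9, 47, 12]
True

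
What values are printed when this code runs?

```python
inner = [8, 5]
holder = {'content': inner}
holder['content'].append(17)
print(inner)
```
[8, 5, 17]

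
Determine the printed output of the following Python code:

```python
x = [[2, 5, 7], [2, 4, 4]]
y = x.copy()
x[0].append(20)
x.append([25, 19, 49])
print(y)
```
[[2, 5, 7, 20], [2, 4, 4]]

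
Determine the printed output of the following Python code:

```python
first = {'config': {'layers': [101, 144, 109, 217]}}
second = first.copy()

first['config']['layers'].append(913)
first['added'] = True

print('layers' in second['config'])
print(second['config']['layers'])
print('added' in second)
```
True
[101, 144, 109, 217, 913]
False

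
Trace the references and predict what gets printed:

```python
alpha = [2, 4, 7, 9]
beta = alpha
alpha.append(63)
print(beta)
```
[2, 4, 7, 9, 63]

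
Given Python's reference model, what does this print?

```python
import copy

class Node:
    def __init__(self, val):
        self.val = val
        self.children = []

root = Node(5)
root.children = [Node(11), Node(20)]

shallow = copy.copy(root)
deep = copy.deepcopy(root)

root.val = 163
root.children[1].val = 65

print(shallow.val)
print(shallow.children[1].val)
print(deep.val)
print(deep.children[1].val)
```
5
65
5
20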